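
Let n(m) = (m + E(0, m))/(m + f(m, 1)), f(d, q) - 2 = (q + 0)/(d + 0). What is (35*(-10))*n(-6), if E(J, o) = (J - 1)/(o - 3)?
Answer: -1484/3 ≈ -494.67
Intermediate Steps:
f(d, q) = 2 + q/d (f(d, q) = 2 + (q + 0)/(d + 0) = 2 + q/d)
E(J, o) = (-1 + J)/(-3 + o)
n(m) = (m - 1/(-3 + m))/(2 + m + 1/m) (n(m) = (m + (-1 + 0)/(-3 + m))/(m + (2 + 1/m)) = (m - 1/(-3 + m))/(m + (2 + 1/m)) = (m - 1/(-3 + m))/(2 + m + 1/m))
(35*(-10))*n(-6) = (35*(-10))*(-6*(-1 - 6*(-3 - 6))/((1 - 6*(2 - 6))*(-3 - 6))) = -(-2100)*(-1 - 6*(-9))/((1 - 6*(-4))*(-9)) = -(-2100)*(-1)*(-1 + 54)/((1 + 24)*9) = -(-2100)*(-1)*53/(25*9) = -350*106/75 = -1484/3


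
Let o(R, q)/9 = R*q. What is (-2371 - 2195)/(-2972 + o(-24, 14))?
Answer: 2283/2998 ≈ 0.76151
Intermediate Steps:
o(R, q) = 9*R*q (o(R, q) = 9*(R*q) = 9*R*q)
(-2371 - 2195)/(-2972 + o(-24, 14)) = (-2371 - 2195)/(-2972 + 9*(-24)*14) = -4566/(-2972 - 3024) = -4566/(-5996) = -4566*(-1/5996) = 2283/2998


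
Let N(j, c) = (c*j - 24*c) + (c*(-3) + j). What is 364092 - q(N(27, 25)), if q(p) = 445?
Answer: 363647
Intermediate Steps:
N(j, c) = j - 27*c + c*j (N(j, c) = (-24*c + c*j) + (-3*c + j) = (-24*c + c*j) + (j - 3*c) = j - 27*c + c*j)
364092 - q(N(27, 25)) = 364092 - 1*445 = 364092 - 445 = 363647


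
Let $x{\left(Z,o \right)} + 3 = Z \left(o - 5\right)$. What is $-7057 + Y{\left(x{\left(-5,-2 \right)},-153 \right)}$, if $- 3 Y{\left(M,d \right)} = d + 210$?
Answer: $-7076$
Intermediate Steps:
$x{\left(Z,o \right)} = -3 + Z \left(-5 + o\right)$ ($x{\left(Z,o \right)} = -3 + Z \left(o - 5\right) = -3 + Z \left(-5 + o\right)$)
$Y{\left(M,d \right)} = -70 - \frac{d}{3}$ ($Y{\left(M,d \right)} = - \frac{d + 210}{3} = - \frac{210 + d}{3} = -70 - \frac{d}{3}$)
$-7057 + Y{\left(x{\left(-5,-2 \right)},-153 \right)} = -7057 - 19 = -7076$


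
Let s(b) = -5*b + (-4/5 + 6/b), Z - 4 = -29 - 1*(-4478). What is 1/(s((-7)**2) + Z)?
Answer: 245/1030794 ≈ 0.00023768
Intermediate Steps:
Z = 4453 (Z = 4 + (-29 - 1*(-4478)) = 4 + (-29 + 4478) = 4 + 4449 = 4453)
s(b) = -4/5 - 5*b + 6/b (s(b) = -5*b + (-4*1/5 + 6/b) = -5*b + (-4/5 + 6/b) = -4/5 - 5*b + 6/b)
1/(s((-7)**2) + Z) = 1/((-4/5 - 5*(-7)**2 + 6/((-7)**2)) + 4453) = 1/((-4/5 - 5*49 + 6/49) + 4453) = 1/((-4/5 - 245 + 6*(1/49)) + 4453) = 1/((-4/5 - 245 + 6/49) + 4453) = 1/(-60191/245 + 4453) = 1/(1030794/245) = 245/1030794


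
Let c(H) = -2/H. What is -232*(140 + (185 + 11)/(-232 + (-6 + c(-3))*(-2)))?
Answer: -2678788/83 ≈ -32275.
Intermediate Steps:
-232*(140 + (185 + 11)/(-232 + (-6 + c(-3))*(-2))) = -232*(140 + (185 + 11)/(-232 + (-6 - 2/(-3))*(-2))) = -232*(140 + 196/(-232 + (-6 - 2*(-⅓))*(-2))) = -232*(140 + 196/(-232 + (-6 + ⅔)*(-2))) = -232*(140 + 196/(-232 - 16/3*(-2))) = -232*(140 + 196/(-232 + 32/3)) = -232*(140 + 196/(-664/3)) = -232*(140 + 196*(-3/664)) = -232*(140 - 147/166) = -232*23093/166 = -2678788/83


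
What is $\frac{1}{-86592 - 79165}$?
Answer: $- \frac{1}{165757} \approx -6.0329 \cdot 10^{-6}$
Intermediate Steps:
$\frac{1}{-86592 - 79165} = \frac{1}{-165757} = - \frac{1}{165757}$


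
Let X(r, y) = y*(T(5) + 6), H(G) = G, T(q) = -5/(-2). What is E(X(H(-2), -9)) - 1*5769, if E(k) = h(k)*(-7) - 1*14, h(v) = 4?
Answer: -5811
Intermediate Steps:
T(q) = 5/2 (T(q) = -5*(-½) = 5/2)
X(r, y) = 17*y/2 (X(r, y) = y*(5/2 + 6) = y*(17/2) = 17*y/2)
E(k) = -42 (E(k) = 4*(-7) - 1*14 = -28 - 14 = -42)
E(X(H(-2), -9)) - 1*5769 = -42 - 1*5769 = -42 - 5769 = -5811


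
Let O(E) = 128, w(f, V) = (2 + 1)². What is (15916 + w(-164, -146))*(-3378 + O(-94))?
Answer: -51756250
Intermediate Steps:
w(f, V) = 9 (w(f, V) = 3² = 9)
(15916 + w(-164, -146))*(-3378 + O(-94)) = (15916 + 9)*(-3378 + 128) = 15925*(-3250) = -51756250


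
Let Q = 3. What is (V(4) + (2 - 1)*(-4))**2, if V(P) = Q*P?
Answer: 64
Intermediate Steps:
V(P) = 3*P
(V(4) + (2 - 1)*(-4))**2 = (3*4 + (2 - 1)*(-4))**2 = (12 + 1*(-4))**2 = (12 - 4)**2 = 8**2 = 64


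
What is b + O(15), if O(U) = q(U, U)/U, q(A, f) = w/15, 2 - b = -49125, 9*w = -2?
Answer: 99482173/2025 ≈ 49127.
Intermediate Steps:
w = -2/9 (w = (⅑)*(-2) = -2/9 ≈ -0.22222)
b = 49127 (b = 2 - 1*(-49125) = 2 + 49125 = 49127)
q(A, f) = -2/135 (q(A, f) = -2/9/15 = -2/9*1/15 = -2/135)
O(U) = -2/(135*U)
b + O(15) = 49127 - 2/135/15 = 49127 - 2/135*1/15 = 49127 - 2/2025 = 99482173/2025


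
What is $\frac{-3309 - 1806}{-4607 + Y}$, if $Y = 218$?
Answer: $\frac{155}{133} \approx 1.1654$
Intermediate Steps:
$\frac{-3309 - 1806}{-4607 + Y} = \frac{-3309 - 1806}{-4607 + 218} = - \frac{5115}{-4389} = \left(-5115\right) \left(- \frac{1}{4389}\right) = \frac{155}{133}$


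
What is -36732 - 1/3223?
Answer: -118387237/3223 ≈ -36732.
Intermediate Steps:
-36732 - 1/3223 = -118387237/3223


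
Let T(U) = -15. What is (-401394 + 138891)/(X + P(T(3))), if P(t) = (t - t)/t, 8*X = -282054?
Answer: 350004/47009 ≈ 7.4455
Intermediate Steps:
X = -141027/4 (X = (⅛)*(-282054) = -141027/4 ≈ -35257.)
P(t) = 0 (P(t) = 0/t = 0)
(-401394 + 138891)/(X + P(T(3))) = (-401394 + 138891)/(-141027/4 + 0) = -262503/(-141027/4) = -262503*(-4/141027) = 350004/47009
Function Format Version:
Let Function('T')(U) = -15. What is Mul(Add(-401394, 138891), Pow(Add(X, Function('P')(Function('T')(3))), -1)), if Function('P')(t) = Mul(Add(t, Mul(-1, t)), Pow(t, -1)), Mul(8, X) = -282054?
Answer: Rational(350004, 47009) ≈ 7.4455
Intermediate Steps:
X = Rational(-141027, 4) (X = Mul(Rational(1, 8), -282054) = Rational(-141027, 4) ≈ -35257.)
Function('P')(t) = 0 (Function('P')(t) = Mul(0, Pow(t, -1)) = 0)
Mul(Add(-401394, 138891), Pow(Add(X, Function('P')(Function('T')(3))), -1)) = Mul(Add(-401394, 138891), Pow(Add(Rational(-141027, 4), 0), -1)) = Mul(-262503, Pow(Rational(-141027, 4), -1)) = Mul(-262503, Rational(-4, 141027)) = Rational(350004, 47009)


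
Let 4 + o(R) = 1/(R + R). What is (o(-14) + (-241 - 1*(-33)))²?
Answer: 35247969/784 ≈ 44959.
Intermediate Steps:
o(R) = -4 + 1/(2*R) (o(R) = -4 + 1/(R + R) = -4 + 1/(2*R))
(o(-14) + (-241 - 1*(-33)))² = ((-4 + (½)/(-14)) + (-241 - 1*(-33)))² = ((-4 + (½)*(-1/14)) + (-241 + 33))² = ((-4 - 1/28) - 208)² = (-113/28 - 208)² = (-5937/28)² = 35247969/784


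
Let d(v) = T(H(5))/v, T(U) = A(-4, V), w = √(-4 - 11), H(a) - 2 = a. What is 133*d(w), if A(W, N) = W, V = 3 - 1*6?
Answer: 532*I*√15/15 ≈ 137.36*I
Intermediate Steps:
H(a) = 2 + a
w = I*√15 (w = √(-15) = I*√15 ≈ 3.873*I)
V = -3 (V = 3 - 6 = -3)
T(U) = -4
d(v) = -4/v
133*d(w) = 133*(-4*(-I*√15/15)) = 133*(-(-4)*I*√15/15) = 133*(4*I*√15/15) = 532*I*√15/15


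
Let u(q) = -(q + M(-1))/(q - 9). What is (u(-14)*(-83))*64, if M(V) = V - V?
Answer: 74368/23 ≈ 3233.4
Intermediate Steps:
M(V) = 0
u(q) = -q/(-9 + q) (u(q) = -(q + 0)/(q - 9) = -q/(-9 + q))
(u(-14)*(-83))*64 = (-1*(-14)/(-9 - 14)*(-83))*64 = (-1*(-14)/(-23)*(-83))*64 = (-1*(-14)*(-1/23)*(-83))*64 = -14/23*(-83)*64 = (1162/23)*64 = 74368/23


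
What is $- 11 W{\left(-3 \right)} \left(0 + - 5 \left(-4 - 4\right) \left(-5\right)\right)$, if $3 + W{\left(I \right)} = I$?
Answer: $-13200$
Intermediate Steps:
$W{\left(I \right)} = -3 + I$
$- 11 W{\left(-3 \right)} \left(0 + - 5 \left(-4 - 4\right) \left(-5\right)\right) = - 11 \left(-3 - 3\right) \left(0 + - 5 \left(-4 - 4\right) \left(-5\right)\right) = \left(-11\right) \left(-6\right) \left(0 + \left(-5\right) \left(-8\right) \left(-5\right)\right) = 66 \left(0 + 40 \left(-5\right)\right) = 66 \left(0 - 200\right) = 66 \left(-200\right) = -13200$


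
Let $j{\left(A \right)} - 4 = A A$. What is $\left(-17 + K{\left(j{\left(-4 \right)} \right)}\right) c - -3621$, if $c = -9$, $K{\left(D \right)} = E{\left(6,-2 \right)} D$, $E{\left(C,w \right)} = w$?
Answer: $4134$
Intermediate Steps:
$j{\left(A \right)} = 4 + A^{2}$ ($j{\left(A \right)} = 4 + A A = 4 + A^{2}$)
$K{\left(D \right)} = - 2 D$
$\left(-17 + K{\left(j{\left(-4 \right)} \right)}\right) c - -3621 = \left(-17 - 2 \left(4 + \left(-4\right)^{2}\right)\right) \left(-9\right) - -3621 = \left(-17 - 2 \left(4 + 16\right)\right) \left(-9\right) + 3621 = \left(-17 - 40\right) \left(-9\right) + 3621 = \left(-57\right) \left(-9\right) + 3621 = 513 + 3621 = 4134$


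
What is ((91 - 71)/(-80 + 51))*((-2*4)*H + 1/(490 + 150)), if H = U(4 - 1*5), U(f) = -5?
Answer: -25601/928 ≈ -27.587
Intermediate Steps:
H = -5
((91 - 71)/(-80 + 51))*((-2*4)*H + 1/(490 + 150)) = ((91 - 71)/(-80 + 51))*(-2*4*(-5) + 1/(490 + 150)) = (20/(-29))*(-8*(-5) + 1/640) = (20*(-1/29))*(40 + 1/640) = -20/29*25601/640 = -25601/928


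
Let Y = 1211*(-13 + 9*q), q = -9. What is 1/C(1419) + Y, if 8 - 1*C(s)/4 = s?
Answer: -642479097/5644 ≈ -1.1383e+5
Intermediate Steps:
C(s) = 32 - 4*s
Y = -113834 (Y = 1211*(-13 + 9*(-9)) = 1211*(-13 - 81) = 1211*(-94) = -113834)
1/C(1419) + Y = 1/(32 - 4*1419) - 113834 = 1/(32 - 5676) - 113834 = 1/(-5644) - 113834 = -1/5644 - 113834 = -642479097/5644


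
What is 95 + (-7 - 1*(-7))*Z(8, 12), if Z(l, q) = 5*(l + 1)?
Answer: 95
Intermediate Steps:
Z(l, q) = 5 + 5*l (Z(l, q) = 5*(1 + l) = 5 + 5*l)
95 + (-7 - 1*(-7))*Z(8, 12) = 95 + (-7 - 1*(-7))*(5 + 5*8) = 95 + (-7 + 7)*(5 + 40) = 95 + 0*45 = 95 + 0 = 95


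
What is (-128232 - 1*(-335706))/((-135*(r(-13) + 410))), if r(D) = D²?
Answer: -69158/26055 ≈ -2.6543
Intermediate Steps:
(-128232 - 1*(-335706))/((-135*(r(-13) + 410))) = (-128232 - 1*(-335706))/((-135*((-13)² + 410))) = (-128232 + 335706)/((-135*(169 + 410))) = 207474/((-135*579)) = 207474/(-78165) = 207474*(-1/78165) = -69158/26055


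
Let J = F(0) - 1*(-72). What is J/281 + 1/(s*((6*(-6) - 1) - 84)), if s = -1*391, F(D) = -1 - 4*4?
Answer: 2602386/13294391 ≈ 0.19575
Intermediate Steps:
F(D) = -17 (F(D) = -1 - 16 = -17)
s = -391
J = 55 (J = -17 - 1*(-72) = -17 + 72 = 55)
J/281 + 1/(s*((6*(-6) - 1) - 84)) = 55/281 + 1/((-391)*((6*(-6) - 1) - 84)) = 55*(1/281) - 1/(391*((-36 - 1) - 84)) = 55/281 - 1/(391*(-37 - 84)) = 55/281 - 1/391/(-121) = 55/281 - 1/391*(-1/121) = 55/281 + 1/47311 = 2602386/13294391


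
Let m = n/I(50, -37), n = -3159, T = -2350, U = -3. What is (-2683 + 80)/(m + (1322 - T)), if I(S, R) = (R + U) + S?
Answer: -26030/33561 ≈ -0.77560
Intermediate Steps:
I(S, R) = -3 + R + S (I(S, R) = (R - 3) + S = (-3 + R) + S = -3 + R + S)
m = -3159/10 (m = -3159/(-3 - 37 + 50) = -3159/10 ≈ -315.90)
(-2683 + 80)/(m + (1322 - T)) = (-2683 + 80)/(-3159/10 + (1322 - 1*(-2350))) = -2603/(-3159/10 + (1322 + 2350)) = -2603/(-3159/10 + 3672) = -2603/33561/10 = -2603*10/33561 = -26030/33561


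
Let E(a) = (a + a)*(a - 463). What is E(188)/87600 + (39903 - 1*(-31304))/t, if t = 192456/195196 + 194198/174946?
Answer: 133127155863315491/3918790390074 ≈ 33972.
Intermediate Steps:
E(a) = 2*a*(-463 + a) (E(a) = (2*a)*(-463 + a) = 2*a*(-463 + a))
t = 8947010023/4268594927 (t = 192456*(1/195196) + 194198*(1/174946) = 48114/48799 + 97099/87473 = 8947010023/4268594927 ≈ 2.0960)
E(188)/87600 + (39903 - 1*(-31304))/t = (2*188*(-463 + 188))/87600 + (39903 - 1*(-31304))/(8947010023/4268594927) = (2*188*(-275))*(1/87600) + (39903 + 31304)*(4268594927/8947010023) = -103400*1/87600 + 71207*(4268594927/8947010023) = -517/438 + 303953838966889/8947010023 = 133127155863315491/3918790390074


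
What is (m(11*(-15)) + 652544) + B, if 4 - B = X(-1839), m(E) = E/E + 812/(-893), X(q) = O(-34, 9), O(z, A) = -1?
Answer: 582726338/893 ≈ 6.5255e+5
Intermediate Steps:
X(q) = -1
m(E) = 81/893 (m(E) = 1 + 812*(-1/893) = 1 - 812/893 = 81/893)
B = 5 (B = 4 - 1*(-1) = 4 + 1 = 5)
(m(11*(-15)) + 652544) + B = (81/893 + 652544) + 5 = 582721873/893 + 5 = 582726338/893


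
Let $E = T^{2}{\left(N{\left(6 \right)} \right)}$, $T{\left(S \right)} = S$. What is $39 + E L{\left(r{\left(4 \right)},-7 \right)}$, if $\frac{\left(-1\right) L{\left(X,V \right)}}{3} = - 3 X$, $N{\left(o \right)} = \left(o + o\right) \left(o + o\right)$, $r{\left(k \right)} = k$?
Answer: $746535$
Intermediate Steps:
$N{\left(o \right)} = 4 o^{2}$ ($N{\left(o \right)} = 2 o 2 o = 4 o^{2}$)
$L{\left(X,V \right)} = 9 X$ ($L{\left(X,V \right)} = - 3 \left(- 3 X\right) = 9 X$)
$E = 20736$ ($E = \left(4 \cdot 6^{2}\right)^{2} = \left(4 \cdot 36\right)^{2} = 144^{2} = 20736$)
$39 + E L{\left(r{\left(4 \right)},-7 \right)} = 39 + 20736 \cdot 9 \cdot 4 = 39 + 20736 \cdot 36 = 39 + 746496 = 746535$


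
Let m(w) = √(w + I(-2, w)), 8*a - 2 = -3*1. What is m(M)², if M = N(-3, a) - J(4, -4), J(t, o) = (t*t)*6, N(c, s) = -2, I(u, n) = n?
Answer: -196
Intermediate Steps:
a = -⅛ (a = ¼ + (-3*1)/8 = ¼ + (⅛)*(-3) = ¼ - 3/8 = -⅛ ≈ -0.12500)
J(t, o) = 6*t² (J(t, o) = t²*6 = 6*t²)
M = -98 (M = -2 - 6*4² = -2 - 6*16 = -2 - 1*96 = -2 - 96 = -98)
m(w) = √2*√w (m(w) = √(w + w) = √(2*w) = √2*√w)
m(M)² = (√2*√(-98))² = (√2*(7*I*√2))² = (14*I)² = -196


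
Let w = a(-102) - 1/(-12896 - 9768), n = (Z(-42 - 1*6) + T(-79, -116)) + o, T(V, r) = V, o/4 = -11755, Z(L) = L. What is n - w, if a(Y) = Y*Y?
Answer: -1304335865/22664 ≈ -57551.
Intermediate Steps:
o = -47020 (o = 4*(-11755) = -47020)
a(Y) = Y²
n = -47147 (n = ((-42 - 1*6) - 79) - 47020 = ((-42 - 6) - 79) - 47020 = (-48 - 79) - 47020 = -127 - 47020 = -47147)
w = 235796257/22664 (w = (-102)² - 1/(-12896 - 9768) = 10404 - 1/(-22664) = 10404 - 1*(-1/22664) = 10404 + 1/22664 = 235796257/22664 ≈ 10404.)
n - w = -47147 - 1*235796257/22664 = -47147 - 235796257/22664 = -1304335865/22664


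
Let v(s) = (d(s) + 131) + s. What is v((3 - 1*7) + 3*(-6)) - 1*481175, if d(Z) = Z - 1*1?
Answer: -481089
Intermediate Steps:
d(Z) = -1 + Z (d(Z) = Z - 1 = -1 + Z)
v(s) = 130 + 2*s (v(s) = ((-1 + s) + 131) + s = (130 + s) + s = 130 + 2*s)
v((3 - 1*7) + 3*(-6)) - 1*481175 = (130 + 2*((3 - 1*7) + 3*(-6))) - 1*481175 = (130 + 2*((3 - 7) - 18)) - 481175 = (130 + 2*(-4 - 18)) - 481175 = (130 + 2*(-22)) - 481175 = (130 - 44) - 481175 = 86 - 481175 = -481089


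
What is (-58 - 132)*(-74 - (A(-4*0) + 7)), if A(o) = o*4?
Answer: 15390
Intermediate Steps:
A(o) = 4*o
(-58 - 132)*(-74 - (A(-4*0) + 7)) = (-58 - 132)*(-74 - (4*(-4*0) + 7)) = -190*(-74 - (4*0 + 7)) = -190*(-74 - (0 + 7)) = -190*(-74 - 1*7) = -190*(-74 - 7) = -190*(-81) = 15390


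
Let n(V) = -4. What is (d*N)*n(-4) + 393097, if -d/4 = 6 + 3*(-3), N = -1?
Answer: 393145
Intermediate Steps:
d = 12 (d = -4*(6 + 3*(-3)) = -4*(6 - 9) = -4*(-3) = 12)
(d*N)*n(-4) + 393097 = (12*(-1))*(-4) + 393097 = -12*(-4) + 393097 = 48 + 393097 = 393145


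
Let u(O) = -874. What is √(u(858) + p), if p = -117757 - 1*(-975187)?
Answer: 2*√214139 ≈ 925.50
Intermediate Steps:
p = 857430 (p = -117757 + 975187 = 857430)
√(u(858) + p) = √(-874 + 857430) = √856556 = 2*√214139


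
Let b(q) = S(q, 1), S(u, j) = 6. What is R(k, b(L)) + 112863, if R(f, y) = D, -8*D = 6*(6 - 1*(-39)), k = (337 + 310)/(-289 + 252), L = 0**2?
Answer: 451317/4 ≈ 1.1283e+5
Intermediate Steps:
L = 0
b(q) = 6
k = -647/37 (k = 647/(-37) = 647*(-1/37) = -647/37 ≈ -17.486)
D = -135/4 (D = -3*(6 - 1*(-39))/4 = -3*(6 + 39)/4 = -3*45/4 = -1/8*270 = -135/4 ≈ -33.750)
R(f, y) = -135/4
R(k, b(L)) + 112863 = -135/4 + 112863 = 451317/4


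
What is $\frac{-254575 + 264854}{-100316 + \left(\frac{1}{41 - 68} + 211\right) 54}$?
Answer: $- \frac{10279}{88924} \approx -0.11559$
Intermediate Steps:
$\frac{-254575 + 264854}{-100316 + \left(\frac{1}{41 - 68} + 211\right) 54} = \frac{10279}{-100316 + \left(\frac{1}{41 - 68} + 211\right) 54} = \frac{10279}{-100316 + \left(\frac{1}{-27} + 211\right) 54} = \frac{10279}{-100316 + \left(- \frac{1}{27} + 211\right) 54} = \frac{10279}{-100316 + \frac{5696}{27} \cdot 54} = \frac{10279}{-100316 + 11392} = \frac{10279}{-88924} = 10279 \left(- \frac{1}{88924}\right) = - \frac{10279}{88924}$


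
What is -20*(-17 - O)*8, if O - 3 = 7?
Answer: 4320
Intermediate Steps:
O = 10 (O = 3 + 7 = 10)
-20*(-17 - O)*8 = -20*(-17 - 1*10)*8 = -20*(-17 - 10)*8 = -20*(-27)*8 = 540*8 = 4320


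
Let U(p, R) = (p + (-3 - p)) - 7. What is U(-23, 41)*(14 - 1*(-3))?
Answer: -170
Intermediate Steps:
U(p, R) = -10 (U(p, R) = -3 - 7 = -10)
U(-23, 41)*(14 - 1*(-3)) = -10*(14 - 1*(-3)) = -10*(14 + 3) = -10*17 = -170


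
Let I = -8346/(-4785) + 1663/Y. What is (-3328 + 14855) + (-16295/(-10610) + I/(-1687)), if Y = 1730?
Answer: 5693919852192788/493897988045 ≈ 11529.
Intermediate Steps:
I = 1493069/551870 (I = -8346/(-4785) + 1663/1730 = -8346*(-1/4785) + 1663*(1/1730) = 2782/1595 + 1663/1730 = 1493069/551870 ≈ 2.7055)
(-3328 + 14855) + (-16295/(-10610) + I/(-1687)) = (-3328 + 14855) + (-16295/(-10610) + (1493069/551870)/(-1687)) = 11527 + (-16295*(-1/10610) + (1493069/551870)*(-1/1687)) = 11527 + (3259/2122 - 1493069/931004690) = 11527 + 757743998073/493897988045 = 5693919852192788/493897988045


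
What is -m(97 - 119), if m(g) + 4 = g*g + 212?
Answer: -692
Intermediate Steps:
m(g) = 208 + g**2 (m(g) = -4 + (g*g + 212) = -4 + (g**2 + 212) = -4 + (212 + g**2) = 208 + g**2)
-m(97 - 119) = -(208 + (97 - 119)**2) = -(208 + (-22)**2) = -(208 + 484) = -1*692 = -692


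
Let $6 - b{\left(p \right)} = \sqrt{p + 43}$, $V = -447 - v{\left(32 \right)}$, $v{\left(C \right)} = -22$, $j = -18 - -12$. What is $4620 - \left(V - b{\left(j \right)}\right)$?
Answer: $5051 - \sqrt{37} \approx 5044.9$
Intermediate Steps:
$j = -6$ ($j = -18 + 12 = -6$)
$V = -425$ ($V = -447 - -22 = -447 + 22 = -425$)
$b{\left(p \right)} = 6 - \sqrt{43 + p}$ ($b{\left(p \right)} = 6 - \sqrt{p + 43} = 6 - \sqrt{43 + p}$)
$4620 - \left(V - b{\left(j \right)}\right) = 4620 + \left(\left(6 - \sqrt{43 - 6}\right) - -425\right) = 4620 + \left(\left(6 - \sqrt{37}\right) + 425\right) = 4620 + \left(431 - \sqrt{37}\right) = 5051 - \sqrt{37}$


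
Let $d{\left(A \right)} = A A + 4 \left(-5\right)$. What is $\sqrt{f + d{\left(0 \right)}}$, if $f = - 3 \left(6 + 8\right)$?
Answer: $i \sqrt{62} \approx 7.874 i$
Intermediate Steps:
$f = -42$ ($f = \left(-3\right) 14 = -42$)
$d{\left(A \right)} = -20 + A^{2}$ ($d{\left(A \right)} = A^{2} - 20 = -20 + A^{2}$)
$\sqrt{f + d{\left(0 \right)}} = \sqrt{-42 - \left(20 - 0^{2}\right)} = \sqrt{-42 + \left(-20 + 0\right)} = \sqrt{-42 - 20} = \sqrt{-62} = i \sqrt{62}$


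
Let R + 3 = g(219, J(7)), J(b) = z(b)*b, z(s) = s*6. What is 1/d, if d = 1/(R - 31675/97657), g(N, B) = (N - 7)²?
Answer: 626967366/13951 ≈ 44941.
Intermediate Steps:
z(s) = 6*s
J(b) = 6*b² (J(b) = (6*b)*b = 6*b²)
g(N, B) = (-7 + N)²
R = 44941 (R = -3 + (-7 + 219)² = -3 + 212² = -3 + 44944 = 44941)
d = 13951/626967366 (d = 1/(44941 - 31675/97657) = 1/(44941 - 31675*1/97657) = 1/(44941 - 4525/13951) = 1/(626967366/13951) = 13951/626967366 ≈ 2.2252e-5)
1/d = 1/(13951/626967366) = 626967366/13951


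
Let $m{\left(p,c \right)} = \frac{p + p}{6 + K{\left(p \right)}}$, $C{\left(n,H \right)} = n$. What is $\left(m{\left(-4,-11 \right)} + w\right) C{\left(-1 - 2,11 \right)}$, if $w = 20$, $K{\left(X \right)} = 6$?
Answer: $-58$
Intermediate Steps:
$m{\left(p,c \right)} = \frac{p}{6}$ ($m{\left(p,c \right)} = \frac{p + p}{6 + 6} = \frac{2 p}{12} = 2 p \frac{1}{12} = \frac{p}{6}$)
$\left(m{\left(-4,-11 \right)} + w\right) C{\left(-1 - 2,11 \right)} = \left(\frac{1}{6} \left(-4\right) + 20\right) \left(-1 - 2\right) = \left(- \frac{2}{3} + 20\right) \left(-3\right) = \frac{58}{3} \left(-3\right) = -58$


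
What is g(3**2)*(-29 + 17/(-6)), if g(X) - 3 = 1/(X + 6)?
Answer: -4393/45 ≈ -97.622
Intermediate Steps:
g(X) = 3 + 1/(6 + X) (g(X) = 3 + 1/(X + 6) = 3 + 1/(6 + X))
g(3**2)*(-29 + 17/(-6)) = ((19 + 3*3**2)/(6 + 3**2))*(-29 + 17/(-6)) = ((19 + 3*9)/(6 + 9))*(-29 + 17*(-1/6)) = ((19 + 27)/15)*(-29 - 17/6) = ((1/15)*46)*(-191/6) = (46/15)*(-191/6) = -4393/45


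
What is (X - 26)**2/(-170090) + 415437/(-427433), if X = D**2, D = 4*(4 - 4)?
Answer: -35475312019/36351039485 ≈ -0.97591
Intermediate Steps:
D = 0 (D = 4*0 = 0)
X = 0 (X = 0**2 = 0)
(X - 26)**2/(-170090) + 415437/(-427433) = (0 - 26)**2/(-170090) + 415437/(-427433) = (-26)**2*(-1/170090) + 415437*(-1/427433) = 676*(-1/170090) - 415437/427433 = -338/85045 - 415437/427433 = -35475312019/36351039485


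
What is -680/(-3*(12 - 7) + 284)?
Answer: -680/269 ≈ -2.5279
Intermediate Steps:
-680/(-3*(12 - 7) + 284) = -680/(-3*5 + 284) = -680/(-15 + 284) = -680/269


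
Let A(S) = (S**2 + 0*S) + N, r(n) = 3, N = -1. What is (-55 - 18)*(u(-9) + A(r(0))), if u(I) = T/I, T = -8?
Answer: -5840/9 ≈ -648.89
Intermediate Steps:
A(S) = -1 + S**2 (A(S) = (S**2 + 0*S) - 1 = (S**2 + 0) - 1 = S**2 - 1 = -1 + S**2)
u(I) = -8/I
(-55 - 18)*(u(-9) + A(r(0))) = (-55 - 18)*(-8/(-9) + (-1 + 3**2)) = -73*(-8*(-1/9) + (-1 + 9)) = -73*(8/9 + 8) = -73*80/9 = -5840/9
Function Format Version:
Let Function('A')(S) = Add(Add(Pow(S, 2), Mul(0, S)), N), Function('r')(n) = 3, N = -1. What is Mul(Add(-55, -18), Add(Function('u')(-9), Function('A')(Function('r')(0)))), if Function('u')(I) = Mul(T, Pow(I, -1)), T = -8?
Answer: Rational(-5840, 9) ≈ -648.89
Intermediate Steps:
Function('A')(S) = Add(-1, Pow(S, 2)) (Function('A')(S) = Add(Add(Pow(S, 2), Mul(0, S)), -1) = Add(Add(Pow(S, 2), 0), -1) = Add(Pow(S, 2), -1) = Add(-1, Pow(S, 2)))
Function('u')(I) = Mul(-8, Pow(I, -1))
Mul(Add(-55, -18), Add(Function('u')(-9), Function('A')(Function('r')(0)))) = Mul(Add(-55, -18), Add(Mul(-8, Pow(-9, -1)), Add(-1, Pow(3, 2)))) = Mul(-73, Add(Mul(-8, Rational(-1, 9)), Add(-1, 9))) = Mul(-73, Add(Rational(8, 9), 8)) = Mul(-73, Rational(80, 9)) = Rational(-5840, 9)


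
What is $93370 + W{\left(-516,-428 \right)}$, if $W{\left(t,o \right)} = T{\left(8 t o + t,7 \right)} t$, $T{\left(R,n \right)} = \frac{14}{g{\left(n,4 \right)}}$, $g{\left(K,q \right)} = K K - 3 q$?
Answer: $\frac{3447466}{37} \approx 93175.0$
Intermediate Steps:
$g{\left(K,q \right)} = K^{2} - 3 q$
$T{\left(R,n \right)} = \frac{14}{-12 + n^{2}}$ ($T{\left(R,n \right)} = \frac{14}{n^{2} - 12} = \frac{14}{-12 + n^{2}}$)
$W{\left(t,o \right)} = \frac{14 t}{37}$ ($W{\left(t,o \right)} = \frac{14}{-12 + 7^{2}} t = \frac{14}{-12 + 49} t = \frac{14}{37} t = 14 \cdot \frac{1}{37} t = \frac{14 t}{37}$)
$93370 + W{\left(-516,-428 \right)} = 93370 + \frac{14}{37} \left(-516\right) = 93370 - \frac{7224}{37} = \frac{3447466}{37}$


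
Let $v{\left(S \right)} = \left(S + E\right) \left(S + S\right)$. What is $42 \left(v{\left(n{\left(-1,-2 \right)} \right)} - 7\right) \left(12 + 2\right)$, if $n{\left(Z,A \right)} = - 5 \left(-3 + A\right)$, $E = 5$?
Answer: $877884$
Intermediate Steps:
$n{\left(Z,A \right)} = 15 - 5 A$
$v{\left(S \right)} = 2 S \left(5 + S\right)$ ($v{\left(S \right)} = \left(S + 5\right) \left(S + S\right) = \left(5 + S\right) 2 S = 2 S \left(5 + S\right)$)
$42 \left(v{\left(n{\left(-1,-2 \right)} \right)} - 7\right) \left(12 + 2\right) = 42 \left(2 \left(15 - -10\right) \left(5 + \left(15 - -10\right)\right) - 7\right) \left(12 + 2\right) = 42 \left(2 \left(15 + 10\right) \left(5 + \left(15 + 10\right)\right) - 7\right) 14 = 42 \left(2 \cdot 25 \left(5 + 25\right) - 7\right) 14 = 42 \left(2 \cdot 25 \cdot 30 - 7\right) 14 = 42 \left(1500 - 7\right) 14 = 42 \cdot 1493 \cdot 14 = 62706 \cdot 14 = 877884$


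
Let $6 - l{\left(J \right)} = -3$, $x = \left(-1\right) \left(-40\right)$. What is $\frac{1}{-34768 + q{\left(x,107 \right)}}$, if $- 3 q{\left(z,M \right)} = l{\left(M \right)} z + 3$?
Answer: $- \frac{1}{34889} \approx -2.8662 \cdot 10^{-5}$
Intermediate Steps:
$x = 40$
$l{\left(J \right)} = 9$ ($l{\left(J \right)} = 6 - -3 = 6 + 3 = 9$)
$q{\left(z,M \right)} = -1 - 3 z$ ($q{\left(z,M \right)} = - \frac{9 z + 3}{3} = - \frac{3 + 9 z}{3} = -1 - 3 z$)
$\frac{1}{-34768 + q{\left(x,107 \right)}} = \frac{1}{-34768 - 121} = \frac{1}{-34889} = - \frac{1}{34889}$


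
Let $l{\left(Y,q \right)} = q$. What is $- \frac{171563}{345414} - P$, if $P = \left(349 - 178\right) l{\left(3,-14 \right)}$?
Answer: $\frac{826749553}{345414} \approx 2393.5$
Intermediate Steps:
$P = -2394$ ($P = \left(349 - 178\right) \left(-14\right) = 171 \left(-14\right) = -2394$)
$- \frac{171563}{345414} - P = - \frac{171563}{345414} - -2394 = \left(-171563\right) \frac{1}{345414} + 2394 = - \frac{171563}{345414} + 2394 = \frac{826749553}{345414}$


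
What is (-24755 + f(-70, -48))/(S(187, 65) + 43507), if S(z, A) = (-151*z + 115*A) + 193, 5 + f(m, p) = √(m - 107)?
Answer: -12380/11469 + I*√177/22938 ≈ -1.0794 + 0.00058*I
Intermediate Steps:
f(m, p) = -5 + √(-107 + m) (f(m, p) = -5 + √(m - 107) = -5 + √(-107 + m))
S(z, A) = 193 - 151*z + 115*A
(-24755 + f(-70, -48))/(S(187, 65) + 43507) = (-24755 + (-5 + √(-107 - 70)))/((193 - 151*187 + 115*65) + 43507) = (-24755 + (-5 + √(-177)))/((193 - 28237 + 7475) + 43507) = (-24755 + (-5 + I*√177))/(-20569 + 43507) = (-24760 + I*√177)/22938 = (-24760 + I*√177)*(1/22938) = -12380/11469 + I*√177/22938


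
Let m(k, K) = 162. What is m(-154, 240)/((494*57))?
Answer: 27/4693 ≈ 0.0057532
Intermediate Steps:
m(-154, 240)/((494*57)) = 162/((494*57)) = 162/28158 = 162*(1/28158) = 27/4693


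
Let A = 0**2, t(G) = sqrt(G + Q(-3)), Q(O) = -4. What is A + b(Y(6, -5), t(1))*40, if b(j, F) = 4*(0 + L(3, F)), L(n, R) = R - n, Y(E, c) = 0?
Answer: -480 + 160*I*sqrt(3) ≈ -480.0 + 277.13*I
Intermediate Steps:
t(G) = sqrt(-4 + G) (t(G) = sqrt(G - 4) = sqrt(-4 + G))
b(j, F) = -12 + 4*F (b(j, F) = 4*(0 + (F - 1*3)) = 4*(0 + (F - 3)) = 4*(0 + (-3 + F)) = 4*(-3 + F) = -12 + 4*F)
A = 0
A + b(Y(6, -5), t(1))*40 = 0 + (-12 + 4*sqrt(-4 + 1))*40 = 0 + (-12 + 4*sqrt(-3))*40 = 0 + (-12 + 4*(I*sqrt(3)))*40 = 0 + (-12 + 4*I*sqrt(3))*40 = 0 + (-480 + 160*I*sqrt(3)) = -480 + 160*I*sqrt(3)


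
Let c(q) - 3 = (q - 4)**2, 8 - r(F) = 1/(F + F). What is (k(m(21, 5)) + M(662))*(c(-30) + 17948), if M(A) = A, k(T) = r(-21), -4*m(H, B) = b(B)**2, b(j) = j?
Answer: 179230029/14 ≈ 1.2802e+7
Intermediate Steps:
r(F) = 8 - 1/(2*F) (r(F) = 8 - 1/(F + F) = 8 - 1/(2*F))
m(H, B) = -B**2/4
k(T) = 337/42 (k(T) = 8 - 1/2/(-21) = 8 - 1/2*(-1/21) = 8 + 1/42 = 337/42)
c(q) = 3 + (-4 + q)**2 (c(q) = 3 + (q - 4)**2 = 3 + (-4 + q)**2)
(k(m(21, 5)) + M(662))*(c(-30) + 17948) = (337/42 + 662)*((3 + (-4 - 30)**2) + 17948) = 28141*((3 + (-34)**2) + 17948)/42 = 28141*((3 + 1156) + 17948)/42 = 28141*(1159 + 17948)/42 = (28141/42)*19107 = 179230029/14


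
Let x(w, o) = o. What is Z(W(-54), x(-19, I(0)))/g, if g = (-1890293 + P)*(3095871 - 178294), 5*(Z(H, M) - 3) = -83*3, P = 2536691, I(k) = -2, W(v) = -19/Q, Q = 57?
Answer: -1/40297349095 ≈ -2.4816e-11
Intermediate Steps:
W(v) = -⅓ (W(v) = -19/57 = -19*1/57 = -⅓)
Z(H, M) = -234/5 (Z(H, M) = 3 + (-83*3)/5 = 3 + (⅕)*(-249) = 3 - 249/5 = -234/5)
g = 1885915937646 (g = (-1890293 + 2536691)*(3095871 - 178294) = 646398*2917577 = 1885915937646)
Z(W(-54), x(-19, I(0)))/g = -234/5/1885915937646 = -234/5*1/1885915937646 = -1/40297349095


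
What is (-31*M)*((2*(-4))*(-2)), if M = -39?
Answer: 19344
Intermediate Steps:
(-31*M)*((2*(-4))*(-2)) = (-31*(-39))*((2*(-4))*(-2)) = 1209*(-8*(-2)) = 1209*16 = 19344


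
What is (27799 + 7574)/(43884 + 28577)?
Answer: 35373/72461 ≈ 0.48817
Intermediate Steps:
(27799 + 7574)/(43884 + 28577) = 35373/72461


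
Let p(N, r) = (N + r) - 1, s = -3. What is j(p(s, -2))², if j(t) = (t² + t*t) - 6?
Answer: 4356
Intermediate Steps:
p(N, r) = -1 + N + r
j(t) = -6 + 2*t² (j(t) = (t² + t²) - 6 = 2*t² - 6 = -6 + 2*t²)
j(p(s, -2))² = (-6 + 2*(-1 - 3 - 2)²)² = (-6 + 2*(-6)²)² = (-6 + 2*36)² = (-6 + 72)² = 66² = 4356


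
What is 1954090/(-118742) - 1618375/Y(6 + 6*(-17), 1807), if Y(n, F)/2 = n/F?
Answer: 173624580027235/11399232 ≈ 1.5231e+7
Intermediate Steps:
Y(n, F) = 2*n/F (Y(n, F) = 2*(n/F) = 2*n/F)
1954090/(-118742) - 1618375/Y(6 + 6*(-17), 1807) = 1954090/(-118742) - 1618375*1807/(2*(6 + 6*(-17))) = 1954090*(-1/118742) - 1618375*1807/(2*(6 - 102)) = -977045/59371 - 1618375/(2*(-96)*(1/1807)) = -977045/59371 - 1618375/(-192/1807) = -977045/59371 - 1618375*(-1807/192) = -977045/59371 + 2924403625/192 = 173624580027235/11399232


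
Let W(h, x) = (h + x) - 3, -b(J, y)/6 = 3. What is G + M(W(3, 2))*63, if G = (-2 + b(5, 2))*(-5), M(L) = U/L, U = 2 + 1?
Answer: 389/2 ≈ 194.50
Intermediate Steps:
b(J, y) = -18 (b(J, y) = -6*3 = -18)
W(h, x) = -3 + h + x
U = 3
M(L) = 3/L
G = 100 (G = (-2 - 18)*(-5) = -20*(-5) = 100)
G + M(W(3, 2))*63 = 100 + (3/(-3 + 3 + 2))*63 = 100 + (3/2)*63 = 100 + 189/2 = 389/2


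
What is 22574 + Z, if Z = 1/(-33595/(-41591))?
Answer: 758415121/33595 ≈ 22575.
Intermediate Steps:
Z = 41591/33595 (Z = 1/(-33595*(-1/41591)) = 1/(33595/41591) = 41591/33595 ≈ 1.2380)
22574 + Z = 22574 + 41591/33595 = 758415121/33595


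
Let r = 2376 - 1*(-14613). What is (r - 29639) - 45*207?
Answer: -21965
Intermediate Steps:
r = 16989 (r = 2376 + 14613 = 16989)
(r - 29639) - 45*207 = (16989 - 29639) - 45*207 = -12650 - 9315 = -21965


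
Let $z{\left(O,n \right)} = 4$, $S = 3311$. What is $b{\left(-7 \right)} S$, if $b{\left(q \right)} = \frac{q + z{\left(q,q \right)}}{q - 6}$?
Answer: $\frac{9933}{13} \approx 764.08$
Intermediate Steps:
$b{\left(q \right)} = \frac{4 + q}{-6 + q}$ ($b{\left(q \right)} = \frac{q + 4}{q - 6} = \frac{4 + q}{-6 + q}$)
$b{\left(-7 \right)} S = \frac{4 - 7}{-6 - 7} \cdot 3311 = \frac{1}{-13} \left(-3\right) 3311 = \left(- \frac{1}{13}\right) \left(-3\right) 3311 = \frac{3}{13} \cdot 3311 = \frac{9933}{13}$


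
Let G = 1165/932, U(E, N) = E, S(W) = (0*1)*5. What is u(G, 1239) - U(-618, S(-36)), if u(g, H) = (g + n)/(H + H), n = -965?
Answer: 2040587/3304 ≈ 617.61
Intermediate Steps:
S(W) = 0 (S(W) = 0*5 = 0)
G = 5/4 (G = 1165*(1/932) = 5/4 ≈ 1.2500)
u(g, H) = (-965 + g)/(2*H) (u(g, H) = (g - 965)/(H + H) = (-965 + g)/((2*H)) = (-965 + g)*(1/(2*H)) = (-965 + g)/(2*H))
u(G, 1239) - U(-618, S(-36)) = (½)*(-965 + 5/4)/1239 - 1*(-618) = (½)*(1/1239)*(-3855/4) + 618 = -1285/3304 + 618 = 2040587/3304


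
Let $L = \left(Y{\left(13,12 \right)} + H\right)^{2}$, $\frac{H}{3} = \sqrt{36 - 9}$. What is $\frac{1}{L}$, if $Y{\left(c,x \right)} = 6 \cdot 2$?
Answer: $\frac{43}{1089} - \frac{8 \sqrt{3}}{363} \approx 0.0013138$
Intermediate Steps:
$H = 9 \sqrt{3}$ ($H = 3 \sqrt{36 - 9} = 3 \sqrt{27} = 3 \cdot 3 \sqrt{3} = 9 \sqrt{3} \approx 15.588$)
$Y{\left(c,x \right)} = 12$
$L = \left(12 + 9 \sqrt{3}\right)^{2} \approx 761.12$
$\frac{1}{L} = \frac{1}{387 + 216 \sqrt{3}}$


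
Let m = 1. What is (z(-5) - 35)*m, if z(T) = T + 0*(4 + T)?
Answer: -40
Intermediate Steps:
z(T) = T (z(T) = T + 0 = T)
(z(-5) - 35)*m = (-5 - 35)*1 = -40*1 = -40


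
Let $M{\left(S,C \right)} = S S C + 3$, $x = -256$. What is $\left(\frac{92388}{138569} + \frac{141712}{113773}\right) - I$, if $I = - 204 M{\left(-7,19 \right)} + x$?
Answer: $\frac{3007944412562956}{15765410837} \approx 1.9079 \cdot 10^{5}$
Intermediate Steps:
$M{\left(S,C \right)} = 3 + C S^{2}$ ($M{\left(S,C \right)} = S^{2} C + 3 = C S^{2} + 3 = 3 + C S^{2}$)
$I = -190792$ ($I = - 204 \left(3 + 19 \left(-7\right)^{2}\right) - 256 = - 204 \left(3 + 19 \cdot 49\right) - 256 = - 204 \left(3 + 931\right) - 256 = \left(-204\right) 934 - 256 = -190536 - 256 = -190792$)
$\left(\frac{92388}{138569} + \frac{141712}{113773}\right) - I = \left(\frac{92388}{138569} + \frac{141712}{113773}\right) - -190792 = \left(92388 \cdot \frac{1}{138569} + 141712 \cdot \frac{1}{113773}\right) + 190792 = \left(\frac{92388}{138569} + \frac{141712}{113773}\right) + 190792 = \frac{30148150052}{15765410837} + 190792 = \frac{3007944412562956}{15765410837}$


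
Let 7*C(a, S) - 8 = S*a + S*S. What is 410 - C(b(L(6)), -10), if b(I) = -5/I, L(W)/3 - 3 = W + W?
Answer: 24848/63 ≈ 394.41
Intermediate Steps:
L(W) = 9 + 6*W (L(W) = 9 + 3*(W + W) = 9 + 3*(2*W) = 9 + 6*W)
C(a, S) = 8/7 + S²/7 + S*a/7 (C(a, S) = 8/7 + (S*a + S*S)/7 = 8/7 + (S*a + S²)/7 = 8/7 + (S² + S*a)/7 = 8/7 + (S²/7 + S*a/7) = 8/7 + S²/7 + S*a/7)
410 - C(b(L(6)), -10) = 410 - (8/7 + (⅐)*(-10)² + (⅐)*(-10)*(-5/(9 + 6*6))) = 410 - (8/7 + (⅐)*100 + (⅐)*(-10)*(-5/(9 + 36))) = 410 - (8/7 + 100/7 + (⅐)*(-10)*(-5/45)) = 410 - (8/7 + 100/7 + (⅐)*(-10)*(-5*1/45)) = 410 - (8/7 + 100/7 + (⅐)*(-10)*(-⅑)) = 410 - (8/7 + 100/7 + 10/63) = 410 - 1*982/63 = 410 - 982/63 = 24848/63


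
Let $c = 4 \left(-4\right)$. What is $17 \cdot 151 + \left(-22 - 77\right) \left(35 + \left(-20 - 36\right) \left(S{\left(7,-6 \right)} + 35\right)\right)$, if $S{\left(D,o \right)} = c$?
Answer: $104438$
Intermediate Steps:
$c = -16$
$S{\left(D,o \right)} = -16$
$17 \cdot 151 + \left(-22 - 77\right) \left(35 + \left(-20 - 36\right) \left(S{\left(7,-6 \right)} + 35\right)\right) = 17 \cdot 151 + \left(-22 - 77\right) \left(35 + \left(-20 - 36\right) \left(-16 + 35\right)\right) = 2567 - 99 \left(35 - 1064\right) = 2567 - -101871 = 2567 + 101871 = 104438$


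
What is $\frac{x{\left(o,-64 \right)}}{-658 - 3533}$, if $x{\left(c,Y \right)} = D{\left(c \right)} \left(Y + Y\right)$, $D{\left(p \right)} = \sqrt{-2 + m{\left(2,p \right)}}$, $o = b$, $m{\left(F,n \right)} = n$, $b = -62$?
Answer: $\frac{1024 i}{4191} \approx 0.24433 i$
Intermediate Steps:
$o = -62$
$D{\left(p \right)} = \sqrt{-2 + p}$
$x{\left(c,Y \right)} = 2 Y \sqrt{-2 + c}$ ($x{\left(c,Y \right)} = \sqrt{-2 + c} \left(Y + Y\right) = \sqrt{-2 + c} 2 Y = 2 Y \sqrt{-2 + c}$)
$\frac{x{\left(o,-64 \right)}}{-658 - 3533} = \frac{2 \left(-64\right) \sqrt{-2 - 62}}{-658 - 3533} = \frac{2 \left(-64\right) \sqrt{-64}}{-4191} = 2 \left(-64\right) 8 i \left(- \frac{1}{4191}\right) = - 1024 i \left(- \frac{1}{4191}\right) = \frac{1024 i}{4191}$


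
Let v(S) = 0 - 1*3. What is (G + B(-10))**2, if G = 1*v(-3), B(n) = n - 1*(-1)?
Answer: 144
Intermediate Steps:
v(S) = -3 (v(S) = 0 - 3 = -3)
B(n) = 1 + n (B(n) = n + 1 = 1 + n)
G = -3 (G = 1*(-3) = -3)
(G + B(-10))**2 = (-3 + (1 - 10))**2 = (-3 - 9)**2 = (-12)**2 = 144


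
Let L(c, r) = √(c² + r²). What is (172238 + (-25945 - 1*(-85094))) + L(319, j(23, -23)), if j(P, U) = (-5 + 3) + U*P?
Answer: 231387 + √383722 ≈ 2.3201e+5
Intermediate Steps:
j(P, U) = -2 + P*U
(172238 + (-25945 - 1*(-85094))) + L(319, j(23, -23)) = (172238 + (-25945 - 1*(-85094))) + √(319² + (-2 + 23*(-23))²) = (172238 + (-25945 + 85094)) + √(101761 + (-2 - 529)²) = (172238 + 59149) + √(101761 + (-531)²) = 231387 + √(101761 + 281961) = 231387 + √383722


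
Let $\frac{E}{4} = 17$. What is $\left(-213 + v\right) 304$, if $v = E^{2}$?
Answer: $1340944$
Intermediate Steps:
$E = 68$ ($E = 4 \cdot 17 = 68$)
$v = 4624$ ($v = 68^{2} = 4624$)
$\left(-213 + v\right) 304 = \left(-213 + 4624\right) 304 = 4411 \cdot 304 = 1340944$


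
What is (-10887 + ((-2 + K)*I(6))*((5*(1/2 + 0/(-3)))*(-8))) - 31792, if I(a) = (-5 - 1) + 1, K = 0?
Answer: -42879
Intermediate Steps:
I(a) = -5 (I(a) = -6 + 1 = -5)
(-10887 + ((-2 + K)*I(6))*((5*(1/2 + 0/(-3)))*(-8))) - 31792 = (-10887 + ((-2 + 0)*(-5))*((5*(1/2 + 0/(-3)))*(-8))) - 31792 = (-10887 + (-2*(-5))*((5*(1*(½) + 0*(-⅓)))*(-8))) - 31792 = (-10887 + 10*((5*(½ + 0))*(-8))) - 31792 = (-10887 + 10*((5*(½))*(-8))) - 31792 = (-10887 + 10*((5/2)*(-8))) - 31792 = (-10887 + 10*(-20)) - 31792 = (-10887 - 200) - 31792 = -11087 - 31792 = -42879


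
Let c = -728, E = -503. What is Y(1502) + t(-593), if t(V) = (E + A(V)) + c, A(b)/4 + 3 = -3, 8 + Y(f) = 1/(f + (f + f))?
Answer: -5691077/4506 ≈ -1263.0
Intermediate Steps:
Y(f) = -8 + 1/(3*f) (Y(f) = -8 + 1/(f + (f + f)) = -8 + 1/(f + 2*f) = -8 + 1/(3*f))
A(b) = -24 (A(b) = -12 + 4*(-3) = -12 - 12 = -24)
t(V) = -1255 (t(V) = (-503 - 24) - 728 = -527 - 728 = -1255)
Y(1502) + t(-593) = (-8 + (⅓)/1502) - 1255 = (-8 + (⅓)*(1/1502)) - 1255 = (-8 + 1/4506) - 1255 = -36047/4506 - 1255 = -5691077/4506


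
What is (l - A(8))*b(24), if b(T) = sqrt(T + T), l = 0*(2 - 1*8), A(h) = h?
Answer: -32*sqrt(3) ≈ -55.426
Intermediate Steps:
l = 0 (l = 0*(2 - 8) = 0*(-6) = 0)
b(T) = sqrt(2)*sqrt(T) (b(T) = sqrt(2*T) = sqrt(2)*sqrt(T))
(l - A(8))*b(24) = (0 - 1*8)*(sqrt(2)*sqrt(24)) = (0 - 8)*(sqrt(2)*(2*sqrt(6))) = -32*sqrt(3)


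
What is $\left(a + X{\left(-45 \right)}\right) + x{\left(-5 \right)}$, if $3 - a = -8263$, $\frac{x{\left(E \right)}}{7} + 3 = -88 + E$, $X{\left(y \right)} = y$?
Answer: $7549$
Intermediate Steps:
$x{\left(E \right)} = -637 + 7 E$ ($x{\left(E \right)} = -21 + 7 \left(-88 + E\right) = -21 + \left(-616 + 7 E\right) = -637 + 7 E$)
$a = 8266$ ($a = 3 - -8263 = 3 + 8263 = 8266$)
$\left(a + X{\left(-45 \right)}\right) + x{\left(-5 \right)} = \left(8266 - 45\right) + \left(-637 + 7 \left(-5\right)\right) = 8221 - 672 = 7549$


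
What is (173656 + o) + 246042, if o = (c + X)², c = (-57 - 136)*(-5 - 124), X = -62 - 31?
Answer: 615658114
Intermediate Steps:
X = -93
c = 24897 (c = -193*(-129) = 24897)
o = 615238416 (o = (24897 - 93)² = 24804² = 615238416)
(173656 + o) + 246042 = (173656 + 615238416) + 246042 = 615412072 + 246042 = 615658114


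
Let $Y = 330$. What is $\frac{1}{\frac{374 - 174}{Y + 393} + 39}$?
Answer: $\frac{723}{28397} \approx 0.02546$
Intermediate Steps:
$\frac{1}{\frac{374 - 174}{Y + 393} + 39} = \frac{1}{\frac{374 - 174}{330 + 393} + 39} = \frac{1}{\frac{200}{723} + 39} = \frac{1}{\frac{28397}{723}} = \frac{723}{28397}$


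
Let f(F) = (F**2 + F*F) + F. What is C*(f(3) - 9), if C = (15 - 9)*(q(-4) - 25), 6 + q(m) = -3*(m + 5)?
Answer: -2448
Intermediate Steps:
f(F) = F + 2*F**2 (f(F) = (F**2 + F**2) + F = 2*F**2 + F = F + 2*F**2)
q(m) = -21 - 3*m (q(m) = -6 - 3*(m + 5) = -6 - 3*(5 + m) = -6 + (-15 - 3*m) = -21 - 3*m)
C = -204 (C = (15 - 9)*((-21 - 3*(-4)) - 25) = 6*((-21 + 12) - 25) = 6*(-9 - 25) = 6*(-34) = -204)
C*(f(3) - 9) = -204*(3*(1 + 2*3) - 9) = -204*(3*(1 + 6) - 9) = -204*(3*7 - 9) = -204*(21 - 9) = -204*12 = -2448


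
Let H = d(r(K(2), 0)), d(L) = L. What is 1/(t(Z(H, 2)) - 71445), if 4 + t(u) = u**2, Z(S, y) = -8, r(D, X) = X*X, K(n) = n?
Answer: -1/71385 ≈ -1.4009e-5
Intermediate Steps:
r(D, X) = X**2
H = 0 (H = 0**2 = 0)
t(u) = -4 + u**2
1/(t(Z(H, 2)) - 71445) = 1/((-4 + (-8)**2) - 71445) = 1/((-4 + 64) - 71445) = 1/(60 - 71445) = 1/(-71385) = -1/71385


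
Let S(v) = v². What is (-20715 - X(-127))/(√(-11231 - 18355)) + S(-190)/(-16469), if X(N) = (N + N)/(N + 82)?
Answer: -36100/16469 + 932429*I*√29586/1331370 ≈ -2.192 + 120.46*I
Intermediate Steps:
X(N) = 2*N/(82 + N) (X(N) = (2*N)/(82 + N) = 2*N/(82 + N))
(-20715 - X(-127))/(√(-11231 - 18355)) + S(-190)/(-16469) = (-20715 - 2*(-127)/(82 - 127))/(√(-11231 - 18355)) + (-190)²/(-16469) = (-20715 - 2*(-127)/(-45))/(√(-29586)) + 36100*(-1/16469) = (-20715 - 2*(-127)*(-1)/45)/((I*√29586)) - 36100/16469 = (-20715 - 1*254/45)*(-I*√29586/29586) - 36100/16469 = (-20715 - 254/45)*(-I*√29586/29586) - 36100/16469 = -(-932429)*I*√29586/1331370 - 36100/16469 = 932429*I*√29586/1331370 - 36100/16469 = -36100/16469 + 932429*I*√29586/1331370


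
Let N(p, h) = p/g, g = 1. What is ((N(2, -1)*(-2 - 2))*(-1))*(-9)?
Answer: -72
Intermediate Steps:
N(p, h) = p (N(p, h) = p/1 = p*1 = p)
((N(2, -1)*(-2 - 2))*(-1))*(-9) = ((2*(-2 - 2))*(-1))*(-9) = ((2*(-4))*(-1))*(-9) = -8*(-1)*(-9) = 8*(-9) = -72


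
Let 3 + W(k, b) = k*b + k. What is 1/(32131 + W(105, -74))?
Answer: 1/24463 ≈ 4.0878e-5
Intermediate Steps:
W(k, b) = -3 + k + b*k (W(k, b) = -3 + (k*b + k) = -3 + (b*k + k) = -3 + (k + b*k) = -3 + k + b*k)
1/(32131 + W(105, -74)) = 1/(32131 + (-3 + 105 - 74*105)) = 1/(32131 + (-3 + 105 - 7770)) = 1/(32131 - 7668) = 1/24463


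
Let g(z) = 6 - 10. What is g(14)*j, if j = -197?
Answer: 788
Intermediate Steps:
g(z) = -4
g(14)*j = -4*(-197) = 788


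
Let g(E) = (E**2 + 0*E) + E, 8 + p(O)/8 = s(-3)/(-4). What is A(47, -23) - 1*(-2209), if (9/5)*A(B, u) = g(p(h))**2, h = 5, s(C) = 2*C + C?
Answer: 2382709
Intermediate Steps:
s(C) = 3*C
p(O) = -46 (p(O) = -64 + 8*((3*(-3))/(-4)) = -64 + 8*(-9*(-1/4)) = -64 + 8*(9/4) = -64 + 18 = -46)
g(E) = E + E**2 (g(E) = (E**2 + 0) + E = E**2 + E = E + E**2)
A(B, u) = 2380500 (A(B, u) = 5*(-46*(1 - 46))**2/9 = 5*(-46*(-45))**2/9 = (5/9)*2070**2 = (5/9)*4284900 = 2380500)
A(47, -23) - 1*(-2209) = 2380500 - 1*(-2209) = 2380500 + 2209 = 2382709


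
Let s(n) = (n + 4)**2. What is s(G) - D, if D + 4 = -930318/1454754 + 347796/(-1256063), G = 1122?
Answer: 386125245495892663/304543778917 ≈ 1.2679e+6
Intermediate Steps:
D = -1497257722371/304543778917 (D = -4 + (-930318/1454754 + 347796/(-1256063)) = -4 + (-930318*1/1454754 + 347796*(-1/1256063)) = -4 + (-155053/242459 - 347796/1256063) = -4 - 279082606703/304543778917 = -1497257722371/304543778917 ≈ -4.9164)
s(n) = (4 + n)**2
s(G) - D = (4 + 1122)**2 - 1*(-1497257722371/304543778917) = 1126**2 + 1497257722371/304543778917 = 1267876 + 1497257722371/304543778917 = 386125245495892663/304543778917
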